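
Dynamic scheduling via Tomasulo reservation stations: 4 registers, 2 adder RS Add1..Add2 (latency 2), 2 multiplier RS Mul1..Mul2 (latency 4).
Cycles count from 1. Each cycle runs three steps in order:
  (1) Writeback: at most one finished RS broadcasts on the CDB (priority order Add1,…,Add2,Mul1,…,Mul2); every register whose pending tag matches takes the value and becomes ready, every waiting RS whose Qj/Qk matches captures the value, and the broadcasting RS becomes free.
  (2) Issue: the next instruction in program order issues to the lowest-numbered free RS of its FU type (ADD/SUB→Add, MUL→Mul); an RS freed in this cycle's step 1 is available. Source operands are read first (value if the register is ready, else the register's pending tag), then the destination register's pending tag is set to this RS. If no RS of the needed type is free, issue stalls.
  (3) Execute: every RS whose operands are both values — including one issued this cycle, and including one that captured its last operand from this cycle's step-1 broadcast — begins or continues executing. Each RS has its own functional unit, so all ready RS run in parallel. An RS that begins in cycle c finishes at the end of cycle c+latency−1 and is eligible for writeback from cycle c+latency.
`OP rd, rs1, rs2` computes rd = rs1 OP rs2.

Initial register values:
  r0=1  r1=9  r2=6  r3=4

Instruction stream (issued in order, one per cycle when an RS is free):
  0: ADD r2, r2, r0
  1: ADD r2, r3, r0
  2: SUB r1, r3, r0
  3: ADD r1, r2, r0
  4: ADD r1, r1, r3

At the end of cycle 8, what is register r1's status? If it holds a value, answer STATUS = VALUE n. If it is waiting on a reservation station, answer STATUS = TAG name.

c1: issue ADD r2<-Add1 | r0:1,r1:9,r2:Add1,r3:4
c2: issue ADD r2<-Add2 | r0:1,r1:9,r2:Add2,r3:4
c3: CDB Add1=7; issue SUB r1<-Add1 | r0:1,r1:Add1,r2:Add2,r3:4
c4: CDB Add2=5; issue ADD r1<-Add2 | r0:1,r1:Add2,r2:5,r3:4
c5: CDB Add1=3; issue ADD r1<-Add1 | r0:1,r1:Add1,r2:5,r3:4
c6: CDB Add2=6 | r0:1,r1:Add1,r2:5,r3:4
c7: - | r0:1,r1:Add1,r2:5,r3:4
c8: CDB Add1=10 | r0:1,r1:10,r2:5,r3:4

STATUS = VALUE 10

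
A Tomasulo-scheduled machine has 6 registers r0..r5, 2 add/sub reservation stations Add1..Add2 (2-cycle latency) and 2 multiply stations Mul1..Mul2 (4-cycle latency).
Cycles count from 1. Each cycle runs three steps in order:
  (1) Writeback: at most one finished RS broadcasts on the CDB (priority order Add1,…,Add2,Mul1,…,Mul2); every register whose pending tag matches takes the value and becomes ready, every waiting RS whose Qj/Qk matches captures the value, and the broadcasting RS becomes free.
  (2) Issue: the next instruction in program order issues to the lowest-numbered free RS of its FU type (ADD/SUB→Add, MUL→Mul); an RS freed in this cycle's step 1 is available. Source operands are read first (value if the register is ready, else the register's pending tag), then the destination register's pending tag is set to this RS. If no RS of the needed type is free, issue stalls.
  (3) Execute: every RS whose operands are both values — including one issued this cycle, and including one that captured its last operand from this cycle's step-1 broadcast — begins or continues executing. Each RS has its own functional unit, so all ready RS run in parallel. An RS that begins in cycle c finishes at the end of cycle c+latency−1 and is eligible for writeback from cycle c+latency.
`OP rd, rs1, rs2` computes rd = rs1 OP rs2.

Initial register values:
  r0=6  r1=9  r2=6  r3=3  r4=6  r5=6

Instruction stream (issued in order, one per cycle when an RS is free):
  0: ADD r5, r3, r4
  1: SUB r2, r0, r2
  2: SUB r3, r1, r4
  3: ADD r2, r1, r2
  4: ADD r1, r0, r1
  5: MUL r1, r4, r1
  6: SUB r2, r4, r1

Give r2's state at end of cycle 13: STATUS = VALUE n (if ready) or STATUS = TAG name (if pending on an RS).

  c1: issue ADD r5<-Add1  regs: r0:6,r1:9,r2:6,r3:3,r4:6,r5:Add1
  c2: issue SUB r2<-Add2  regs: r0:6,r1:9,r2:Add2,r3:3,r4:6,r5:Add1
  c3: CDB Add1=9; issue SUB r3<-Add1  regs: r0:6,r1:9,r2:Add2,r3:Add1,r4:6,r5:9
  c4: CDB Add2=0; issue ADD r2<-Add2  regs: r0:6,r1:9,r2:Add2,r3:Add1,r4:6,r5:9
  c5: CDB Add1=3; issue ADD r1<-Add1  regs: r0:6,r1:Add1,r2:Add2,r3:3,r4:6,r5:9
  c6: CDB Add2=9; issue MUL r1<-Mul1  regs: r0:6,r1:Mul1,r2:9,r3:3,r4:6,r5:9
  c7: CDB Add1=15; issue SUB r2<-Add1  regs: r0:6,r1:Mul1,r2:Add1,r3:3,r4:6,r5:9
  c8: -  regs: r0:6,r1:Mul1,r2:Add1,r3:3,r4:6,r5:9
  c9: -  regs: r0:6,r1:Mul1,r2:Add1,r3:3,r4:6,r5:9
  c10: -  regs: r0:6,r1:Mul1,r2:Add1,r3:3,r4:6,r5:9
  c11: CDB Mul1=90  regs: r0:6,r1:90,r2:Add1,r3:3,r4:6,r5:9
  c12: -  regs: r0:6,r1:90,r2:Add1,r3:3,r4:6,r5:9
  c13: CDB Add1=-84  regs: r0:6,r1:90,r2:-84,r3:3,r4:6,r5:9

STATUS = VALUE -84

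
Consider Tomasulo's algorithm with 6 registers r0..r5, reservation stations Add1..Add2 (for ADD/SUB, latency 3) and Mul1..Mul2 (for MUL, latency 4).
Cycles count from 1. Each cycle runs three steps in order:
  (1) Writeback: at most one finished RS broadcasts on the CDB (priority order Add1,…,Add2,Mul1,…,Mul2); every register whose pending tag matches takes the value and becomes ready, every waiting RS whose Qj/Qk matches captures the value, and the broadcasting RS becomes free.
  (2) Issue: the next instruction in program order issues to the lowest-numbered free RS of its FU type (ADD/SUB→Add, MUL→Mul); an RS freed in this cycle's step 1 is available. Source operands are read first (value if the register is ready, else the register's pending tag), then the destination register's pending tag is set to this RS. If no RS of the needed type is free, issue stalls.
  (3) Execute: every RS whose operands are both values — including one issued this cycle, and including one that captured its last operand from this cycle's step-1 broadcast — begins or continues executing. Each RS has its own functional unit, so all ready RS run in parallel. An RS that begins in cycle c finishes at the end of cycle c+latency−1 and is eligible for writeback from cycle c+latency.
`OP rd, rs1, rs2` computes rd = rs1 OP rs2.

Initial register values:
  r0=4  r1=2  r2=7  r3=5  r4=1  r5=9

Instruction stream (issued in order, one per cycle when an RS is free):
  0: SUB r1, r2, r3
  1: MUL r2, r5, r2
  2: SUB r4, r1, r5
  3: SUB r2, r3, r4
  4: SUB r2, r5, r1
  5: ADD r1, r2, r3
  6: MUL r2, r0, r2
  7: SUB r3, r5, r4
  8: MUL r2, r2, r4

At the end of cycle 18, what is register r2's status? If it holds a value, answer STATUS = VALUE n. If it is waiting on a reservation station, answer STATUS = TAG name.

cycle 1: issue SUB r1<-Add1 // r0:4,r1:Add1,r2:7,r3:5,r4:1,r5:9
cycle 2: issue MUL r2<-Mul1 // r0:4,r1:Add1,r2:Mul1,r3:5,r4:1,r5:9
cycle 3: issue SUB r4<-Add2 // r0:4,r1:Add1,r2:Mul1,r3:5,r4:Add2,r5:9
cycle 4: CDB Add1=2; issue SUB r2<-Add1 // r0:4,r1:2,r2:Add1,r3:5,r4:Add2,r5:9
cycle 5: stall // r0:4,r1:2,r2:Add1,r3:5,r4:Add2,r5:9
cycle 6: CDB Mul1=63; stall // r0:4,r1:2,r2:Add1,r3:5,r4:Add2,r5:9
cycle 7: CDB Add2=-7; issue SUB r2<-Add2 // r0:4,r1:2,r2:Add2,r3:5,r4:-7,r5:9
cycle 8: stall // r0:4,r1:2,r2:Add2,r3:5,r4:-7,r5:9
cycle 9: stall // r0:4,r1:2,r2:Add2,r3:5,r4:-7,r5:9
cycle 10: CDB Add1=12; issue ADD r1<-Add1 // r0:4,r1:Add1,r2:Add2,r3:5,r4:-7,r5:9
cycle 11: CDB Add2=7; issue MUL r2<-Mul1 // r0:4,r1:Add1,r2:Mul1,r3:5,r4:-7,r5:9
cycle 12: issue SUB r3<-Add2 // r0:4,r1:Add1,r2:Mul1,r3:Add2,r4:-7,r5:9
cycle 13: issue MUL r2<-Mul2 // r0:4,r1:Add1,r2:Mul2,r3:Add2,r4:-7,r5:9
cycle 14: CDB Add1=12 // r0:4,r1:12,r2:Mul2,r3:Add2,r4:-7,r5:9
cycle 15: CDB Add2=16 // r0:4,r1:12,r2:Mul2,r3:16,r4:-7,r5:9
cycle 16: CDB Mul1=28 // r0:4,r1:12,r2:Mul2,r3:16,r4:-7,r5:9
cycle 17: - // r0:4,r1:12,r2:Mul2,r3:16,r4:-7,r5:9
cycle 18: - // r0:4,r1:12,r2:Mul2,r3:16,r4:-7,r5:9

STATUS = TAG Mul2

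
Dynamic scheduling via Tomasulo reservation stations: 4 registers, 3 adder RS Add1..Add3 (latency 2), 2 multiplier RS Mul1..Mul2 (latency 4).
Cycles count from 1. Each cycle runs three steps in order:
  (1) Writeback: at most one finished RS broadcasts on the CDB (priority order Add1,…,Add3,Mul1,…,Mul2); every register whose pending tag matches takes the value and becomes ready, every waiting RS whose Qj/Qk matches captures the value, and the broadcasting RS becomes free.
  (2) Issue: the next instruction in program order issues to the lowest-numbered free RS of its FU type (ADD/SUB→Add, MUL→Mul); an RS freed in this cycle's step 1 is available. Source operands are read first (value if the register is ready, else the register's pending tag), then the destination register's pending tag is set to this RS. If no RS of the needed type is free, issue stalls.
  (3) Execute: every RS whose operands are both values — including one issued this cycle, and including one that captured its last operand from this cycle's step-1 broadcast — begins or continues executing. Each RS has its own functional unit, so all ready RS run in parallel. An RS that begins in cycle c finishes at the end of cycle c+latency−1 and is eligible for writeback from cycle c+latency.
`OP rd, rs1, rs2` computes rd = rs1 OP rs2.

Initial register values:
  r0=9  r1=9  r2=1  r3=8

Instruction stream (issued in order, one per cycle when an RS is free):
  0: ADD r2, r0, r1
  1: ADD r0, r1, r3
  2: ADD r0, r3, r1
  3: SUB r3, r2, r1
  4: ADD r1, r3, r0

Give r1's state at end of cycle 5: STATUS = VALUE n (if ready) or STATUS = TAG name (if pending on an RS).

STATUS = TAG Add1

cycle 1: issue ADD r2<-Add1 // r0:9,r1:9,r2:Add1,r3:8
cycle 2: issue ADD r0<-Add2 // r0:Add2,r1:9,r2:Add1,r3:8
cycle 3: CDB Add1=18; issue ADD r0<-Add1 // r0:Add1,r1:9,r2:18,r3:8
cycle 4: CDB Add2=17; issue SUB r3<-Add2 // r0:Add1,r1:9,r2:18,r3:Add2
cycle 5: CDB Add1=17; issue ADD r1<-Add1 // r0:17,r1:Add1,r2:18,r3:Add2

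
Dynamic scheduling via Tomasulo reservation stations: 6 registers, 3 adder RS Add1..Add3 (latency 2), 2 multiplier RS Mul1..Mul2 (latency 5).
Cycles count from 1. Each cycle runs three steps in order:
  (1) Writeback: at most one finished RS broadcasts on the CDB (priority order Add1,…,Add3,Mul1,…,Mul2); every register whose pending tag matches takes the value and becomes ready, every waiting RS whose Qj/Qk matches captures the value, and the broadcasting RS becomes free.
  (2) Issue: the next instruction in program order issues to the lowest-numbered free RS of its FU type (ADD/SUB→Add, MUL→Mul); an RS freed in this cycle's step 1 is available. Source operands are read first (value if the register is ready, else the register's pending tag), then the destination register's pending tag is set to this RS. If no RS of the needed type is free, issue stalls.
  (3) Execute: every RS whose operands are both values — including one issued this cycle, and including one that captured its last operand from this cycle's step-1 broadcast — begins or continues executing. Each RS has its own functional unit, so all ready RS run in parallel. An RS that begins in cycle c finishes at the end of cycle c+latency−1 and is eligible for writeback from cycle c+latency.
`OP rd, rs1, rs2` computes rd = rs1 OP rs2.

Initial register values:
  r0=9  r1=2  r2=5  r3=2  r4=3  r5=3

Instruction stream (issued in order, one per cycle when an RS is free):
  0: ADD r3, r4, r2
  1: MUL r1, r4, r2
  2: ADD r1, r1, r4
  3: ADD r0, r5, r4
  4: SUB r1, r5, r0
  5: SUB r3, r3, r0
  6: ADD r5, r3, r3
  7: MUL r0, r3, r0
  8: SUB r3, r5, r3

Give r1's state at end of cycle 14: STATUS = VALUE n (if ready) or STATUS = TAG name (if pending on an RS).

STATUS = VALUE -3

  c1: issue ADD r3<-Add1  regs: r0:9,r1:2,r2:5,r3:Add1,r4:3,r5:3
  c2: issue MUL r1<-Mul1  regs: r0:9,r1:Mul1,r2:5,r3:Add1,r4:3,r5:3
  c3: CDB Add1=8; issue ADD r1<-Add1  regs: r0:9,r1:Add1,r2:5,r3:8,r4:3,r5:3
  c4: issue ADD r0<-Add2  regs: r0:Add2,r1:Add1,r2:5,r3:8,r4:3,r5:3
  c5: issue SUB r1<-Add3  regs: r0:Add2,r1:Add3,r2:5,r3:8,r4:3,r5:3
  c6: CDB Add2=6; issue SUB r3<-Add2  regs: r0:6,r1:Add3,r2:5,r3:Add2,r4:3,r5:3
  c7: CDB Mul1=15; stall  regs: r0:6,r1:Add3,r2:5,r3:Add2,r4:3,r5:3
  c8: CDB Add2=2; issue ADD r5<-Add2  regs: r0:6,r1:Add3,r2:5,r3:2,r4:3,r5:Add2
  c9: CDB Add1=18; issue MUL r0<-Mul1  regs: r0:Mul1,r1:Add3,r2:5,r3:2,r4:3,r5:Add2
  c10: CDB Add2=4; issue SUB r3<-Add1  regs: r0:Mul1,r1:Add3,r2:5,r3:Add1,r4:3,r5:4
  c11: CDB Add3=-3  regs: r0:Mul1,r1:-3,r2:5,r3:Add1,r4:3,r5:4
  c12: CDB Add1=2  regs: r0:Mul1,r1:-3,r2:5,r3:2,r4:3,r5:4
  c13: -  regs: r0:Mul1,r1:-3,r2:5,r3:2,r4:3,r5:4
  c14: CDB Mul1=12  regs: r0:12,r1:-3,r2:5,r3:2,r4:3,r5:4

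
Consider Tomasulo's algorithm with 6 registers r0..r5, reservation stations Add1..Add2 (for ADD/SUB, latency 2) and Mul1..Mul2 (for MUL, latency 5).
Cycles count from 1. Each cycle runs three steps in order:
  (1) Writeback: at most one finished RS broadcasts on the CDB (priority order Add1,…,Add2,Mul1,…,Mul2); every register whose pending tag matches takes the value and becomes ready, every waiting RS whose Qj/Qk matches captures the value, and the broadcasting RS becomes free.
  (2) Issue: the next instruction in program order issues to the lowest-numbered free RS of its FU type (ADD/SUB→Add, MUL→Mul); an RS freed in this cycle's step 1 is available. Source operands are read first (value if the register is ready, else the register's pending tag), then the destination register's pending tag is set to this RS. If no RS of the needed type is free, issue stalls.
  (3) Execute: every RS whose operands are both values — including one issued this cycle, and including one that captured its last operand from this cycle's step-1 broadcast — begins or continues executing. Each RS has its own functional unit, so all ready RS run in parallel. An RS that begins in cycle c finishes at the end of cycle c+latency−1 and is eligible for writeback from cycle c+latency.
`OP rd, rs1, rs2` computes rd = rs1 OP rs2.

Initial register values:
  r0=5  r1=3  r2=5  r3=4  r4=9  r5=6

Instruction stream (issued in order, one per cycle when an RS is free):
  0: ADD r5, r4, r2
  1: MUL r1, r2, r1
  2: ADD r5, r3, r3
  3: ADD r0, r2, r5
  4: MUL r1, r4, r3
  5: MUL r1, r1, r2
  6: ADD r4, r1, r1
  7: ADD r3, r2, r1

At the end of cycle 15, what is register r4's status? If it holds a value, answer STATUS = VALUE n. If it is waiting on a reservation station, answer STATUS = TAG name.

STATUS = TAG Add1

cycle 1: issue ADD r5<-Add1 // r0:5,r1:3,r2:5,r3:4,r4:9,r5:Add1
cycle 2: issue MUL r1<-Mul1 // r0:5,r1:Mul1,r2:5,r3:4,r4:9,r5:Add1
cycle 3: CDB Add1=14; issue ADD r5<-Add1 // r0:5,r1:Mul1,r2:5,r3:4,r4:9,r5:Add1
cycle 4: issue ADD r0<-Add2 // r0:Add2,r1:Mul1,r2:5,r3:4,r4:9,r5:Add1
cycle 5: CDB Add1=8; issue MUL r1<-Mul2 // r0:Add2,r1:Mul2,r2:5,r3:4,r4:9,r5:8
cycle 6: stall // r0:Add2,r1:Mul2,r2:5,r3:4,r4:9,r5:8
cycle 7: CDB Add2=13; stall // r0:13,r1:Mul2,r2:5,r3:4,r4:9,r5:8
cycle 8: CDB Mul1=15; issue MUL r1<-Mul1 // r0:13,r1:Mul1,r2:5,r3:4,r4:9,r5:8
cycle 9: issue ADD r4<-Add1 // r0:13,r1:Mul1,r2:5,r3:4,r4:Add1,r5:8
cycle 10: CDB Mul2=36; issue ADD r3<-Add2 // r0:13,r1:Mul1,r2:5,r3:Add2,r4:Add1,r5:8
cycle 11: - // r0:13,r1:Mul1,r2:5,r3:Add2,r4:Add1,r5:8
cycle 12: - // r0:13,r1:Mul1,r2:5,r3:Add2,r4:Add1,r5:8
cycle 13: - // r0:13,r1:Mul1,r2:5,r3:Add2,r4:Add1,r5:8
cycle 14: - // r0:13,r1:Mul1,r2:5,r3:Add2,r4:Add1,r5:8
cycle 15: CDB Mul1=180 // r0:13,r1:180,r2:5,r3:Add2,r4:Add1,r5:8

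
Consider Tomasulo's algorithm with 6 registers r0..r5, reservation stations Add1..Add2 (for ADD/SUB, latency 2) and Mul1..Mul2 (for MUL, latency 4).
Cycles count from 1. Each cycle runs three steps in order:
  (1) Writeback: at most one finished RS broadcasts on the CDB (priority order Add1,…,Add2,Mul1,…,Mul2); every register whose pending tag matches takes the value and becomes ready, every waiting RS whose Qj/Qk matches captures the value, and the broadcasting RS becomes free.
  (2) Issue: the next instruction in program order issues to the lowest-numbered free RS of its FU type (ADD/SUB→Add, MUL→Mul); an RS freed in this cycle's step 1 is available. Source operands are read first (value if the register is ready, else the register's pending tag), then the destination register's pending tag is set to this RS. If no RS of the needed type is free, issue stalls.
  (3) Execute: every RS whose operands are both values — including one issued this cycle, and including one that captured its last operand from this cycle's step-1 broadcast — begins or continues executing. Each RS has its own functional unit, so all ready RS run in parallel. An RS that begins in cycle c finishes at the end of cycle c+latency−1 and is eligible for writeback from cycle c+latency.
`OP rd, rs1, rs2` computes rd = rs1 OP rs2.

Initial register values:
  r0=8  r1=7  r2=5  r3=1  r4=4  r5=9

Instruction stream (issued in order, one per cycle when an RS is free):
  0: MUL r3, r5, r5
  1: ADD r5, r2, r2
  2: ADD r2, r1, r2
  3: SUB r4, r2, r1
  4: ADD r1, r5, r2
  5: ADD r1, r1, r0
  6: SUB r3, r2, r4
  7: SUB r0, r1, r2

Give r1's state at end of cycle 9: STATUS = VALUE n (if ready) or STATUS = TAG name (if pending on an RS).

c1: issue MUL r3<-Mul1 | r0:8,r1:7,r2:5,r3:Mul1,r4:4,r5:9
c2: issue ADD r5<-Add1 | r0:8,r1:7,r2:5,r3:Mul1,r4:4,r5:Add1
c3: issue ADD r2<-Add2 | r0:8,r1:7,r2:Add2,r3:Mul1,r4:4,r5:Add1
c4: CDB Add1=10; issue SUB r4<-Add1 | r0:8,r1:7,r2:Add2,r3:Mul1,r4:Add1,r5:10
c5: CDB Add2=12; issue ADD r1<-Add2 | r0:8,r1:Add2,r2:12,r3:Mul1,r4:Add1,r5:10
c6: CDB Mul1=81; stall | r0:8,r1:Add2,r2:12,r3:81,r4:Add1,r5:10
c7: CDB Add1=5; issue ADD r1<-Add1 | r0:8,r1:Add1,r2:12,r3:81,r4:5,r5:10
c8: CDB Add2=22; issue SUB r3<-Add2 | r0:8,r1:Add1,r2:12,r3:Add2,r4:5,r5:10
c9: stall | r0:8,r1:Add1,r2:12,r3:Add2,r4:5,r5:10

STATUS = TAG Add1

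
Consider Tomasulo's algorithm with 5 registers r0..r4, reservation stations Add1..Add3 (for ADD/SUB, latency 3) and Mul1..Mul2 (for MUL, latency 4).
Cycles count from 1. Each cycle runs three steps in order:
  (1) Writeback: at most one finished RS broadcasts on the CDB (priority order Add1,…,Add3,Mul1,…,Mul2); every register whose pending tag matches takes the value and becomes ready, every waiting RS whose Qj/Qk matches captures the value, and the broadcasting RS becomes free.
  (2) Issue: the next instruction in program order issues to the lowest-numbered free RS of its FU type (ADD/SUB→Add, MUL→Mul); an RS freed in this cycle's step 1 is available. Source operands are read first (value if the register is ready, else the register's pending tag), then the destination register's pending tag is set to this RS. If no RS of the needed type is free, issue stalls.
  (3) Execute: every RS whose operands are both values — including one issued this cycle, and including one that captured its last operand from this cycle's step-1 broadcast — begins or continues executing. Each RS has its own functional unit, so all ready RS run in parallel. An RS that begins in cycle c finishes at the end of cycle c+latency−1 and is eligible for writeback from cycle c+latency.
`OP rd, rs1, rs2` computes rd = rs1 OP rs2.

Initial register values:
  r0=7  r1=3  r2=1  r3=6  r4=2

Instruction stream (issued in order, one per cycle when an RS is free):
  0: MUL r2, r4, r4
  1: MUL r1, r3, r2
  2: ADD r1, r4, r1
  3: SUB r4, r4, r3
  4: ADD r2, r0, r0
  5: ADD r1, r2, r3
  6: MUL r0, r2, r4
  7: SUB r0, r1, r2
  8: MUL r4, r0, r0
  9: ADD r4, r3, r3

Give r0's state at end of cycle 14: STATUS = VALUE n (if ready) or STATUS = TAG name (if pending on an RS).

STATUS = TAG Add3

  c1: issue MUL r2<-Mul1  regs: r0:7,r1:3,r2:Mul1,r3:6,r4:2
  c2: issue MUL r1<-Mul2  regs: r0:7,r1:Mul2,r2:Mul1,r3:6,r4:2
  c3: issue ADD r1<-Add1  regs: r0:7,r1:Add1,r2:Mul1,r3:6,r4:2
  c4: issue SUB r4<-Add2  regs: r0:7,r1:Add1,r2:Mul1,r3:6,r4:Add2
  c5: CDB Mul1=4; issue ADD r2<-Add3  regs: r0:7,r1:Add1,r2:Add3,r3:6,r4:Add2
  c6: stall  regs: r0:7,r1:Add1,r2:Add3,r3:6,r4:Add2
  c7: CDB Add2=-4; issue ADD r1<-Add2  regs: r0:7,r1:Add2,r2:Add3,r3:6,r4:-4
  c8: CDB Add3=14; issue MUL r0<-Mul1  regs: r0:Mul1,r1:Add2,r2:14,r3:6,r4:-4
  c9: CDB Mul2=24; issue SUB r0<-Add3  regs: r0:Add3,r1:Add2,r2:14,r3:6,r4:-4
  c10: issue MUL r4<-Mul2  regs: r0:Add3,r1:Add2,r2:14,r3:6,r4:Mul2
  c11: CDB Add2=20; issue ADD r4<-Add2  regs: r0:Add3,r1:20,r2:14,r3:6,r4:Add2
  c12: CDB Add1=26  regs: r0:Add3,r1:20,r2:14,r3:6,r4:Add2
  c13: CDB Mul1=-56  regs: r0:Add3,r1:20,r2:14,r3:6,r4:Add2
  c14: CDB Add2=12  regs: r0:Add3,r1:20,r2:14,r3:6,r4:12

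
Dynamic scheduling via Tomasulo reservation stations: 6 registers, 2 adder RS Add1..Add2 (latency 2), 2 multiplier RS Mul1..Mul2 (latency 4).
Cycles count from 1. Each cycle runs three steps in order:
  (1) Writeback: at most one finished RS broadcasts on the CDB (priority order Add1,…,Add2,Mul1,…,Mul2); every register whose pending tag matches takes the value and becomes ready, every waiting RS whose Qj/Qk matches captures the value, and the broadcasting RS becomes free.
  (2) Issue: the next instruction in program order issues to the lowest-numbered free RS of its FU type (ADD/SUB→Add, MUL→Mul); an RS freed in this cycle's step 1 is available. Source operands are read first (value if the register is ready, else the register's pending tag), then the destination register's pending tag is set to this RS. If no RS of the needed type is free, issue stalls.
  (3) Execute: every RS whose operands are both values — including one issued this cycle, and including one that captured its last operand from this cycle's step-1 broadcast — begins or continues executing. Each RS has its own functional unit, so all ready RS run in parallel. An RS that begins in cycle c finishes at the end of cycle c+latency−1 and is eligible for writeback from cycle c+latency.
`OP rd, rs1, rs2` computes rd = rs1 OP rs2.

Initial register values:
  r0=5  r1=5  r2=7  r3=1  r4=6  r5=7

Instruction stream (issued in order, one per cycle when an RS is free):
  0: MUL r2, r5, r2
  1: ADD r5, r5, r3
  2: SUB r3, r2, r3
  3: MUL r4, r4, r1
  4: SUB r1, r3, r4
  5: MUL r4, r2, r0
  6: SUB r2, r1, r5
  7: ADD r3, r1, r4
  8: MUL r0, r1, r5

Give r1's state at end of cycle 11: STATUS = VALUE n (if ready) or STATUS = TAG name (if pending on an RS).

cycle 1: issue MUL r2<-Mul1 // r0:5,r1:5,r2:Mul1,r3:1,r4:6,r5:7
cycle 2: issue ADD r5<-Add1 // r0:5,r1:5,r2:Mul1,r3:1,r4:6,r5:Add1
cycle 3: issue SUB r3<-Add2 // r0:5,r1:5,r2:Mul1,r3:Add2,r4:6,r5:Add1
cycle 4: CDB Add1=8; issue MUL r4<-Mul2 // r0:5,r1:5,r2:Mul1,r3:Add2,r4:Mul2,r5:8
cycle 5: CDB Mul1=49; issue SUB r1<-Add1 // r0:5,r1:Add1,r2:49,r3:Add2,r4:Mul2,r5:8
cycle 6: issue MUL r4<-Mul1 // r0:5,r1:Add1,r2:49,r3:Add2,r4:Mul1,r5:8
cycle 7: CDB Add2=48; issue SUB r2<-Add2 // r0:5,r1:Add1,r2:Add2,r3:48,r4:Mul1,r5:8
cycle 8: CDB Mul2=30; stall // r0:5,r1:Add1,r2:Add2,r3:48,r4:Mul1,r5:8
cycle 9: stall // r0:5,r1:Add1,r2:Add2,r3:48,r4:Mul1,r5:8
cycle 10: CDB Add1=18; issue ADD r3<-Add1 // r0:5,r1:18,r2:Add2,r3:Add1,r4:Mul1,r5:8
cycle 11: CDB Mul1=245; issue MUL r0<-Mul1 // r0:Mul1,r1:18,r2:Add2,r3:Add1,r4:245,r5:8

STATUS = VALUE 18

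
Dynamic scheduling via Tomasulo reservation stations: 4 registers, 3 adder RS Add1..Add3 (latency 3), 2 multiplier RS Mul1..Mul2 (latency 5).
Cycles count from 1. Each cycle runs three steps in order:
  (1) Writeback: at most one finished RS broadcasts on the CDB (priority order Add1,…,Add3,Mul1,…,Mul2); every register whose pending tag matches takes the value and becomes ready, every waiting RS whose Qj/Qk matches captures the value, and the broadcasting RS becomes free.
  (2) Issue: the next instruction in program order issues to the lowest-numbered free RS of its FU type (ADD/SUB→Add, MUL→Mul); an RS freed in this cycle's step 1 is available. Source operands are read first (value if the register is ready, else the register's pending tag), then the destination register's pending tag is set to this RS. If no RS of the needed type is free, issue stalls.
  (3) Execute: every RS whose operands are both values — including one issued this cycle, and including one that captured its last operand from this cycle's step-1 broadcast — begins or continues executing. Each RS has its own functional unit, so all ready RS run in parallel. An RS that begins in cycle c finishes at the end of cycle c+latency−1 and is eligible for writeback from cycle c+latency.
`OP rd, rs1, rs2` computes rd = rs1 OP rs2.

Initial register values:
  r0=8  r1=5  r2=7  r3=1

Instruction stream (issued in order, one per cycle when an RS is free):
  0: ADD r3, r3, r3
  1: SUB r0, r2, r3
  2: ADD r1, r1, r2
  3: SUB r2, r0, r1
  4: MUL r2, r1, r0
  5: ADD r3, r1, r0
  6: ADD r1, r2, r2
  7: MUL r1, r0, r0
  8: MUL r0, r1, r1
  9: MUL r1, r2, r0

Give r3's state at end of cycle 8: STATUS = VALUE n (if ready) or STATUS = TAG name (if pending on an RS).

STATUS = TAG Add3

cycle 1: issue ADD r3<-Add1 // r0:8,r1:5,r2:7,r3:Add1
cycle 2: issue SUB r0<-Add2 // r0:Add2,r1:5,r2:7,r3:Add1
cycle 3: issue ADD r1<-Add3 // r0:Add2,r1:Add3,r2:7,r3:Add1
cycle 4: CDB Add1=2; issue SUB r2<-Add1 // r0:Add2,r1:Add3,r2:Add1,r3:2
cycle 5: issue MUL r2<-Mul1 // r0:Add2,r1:Add3,r2:Mul1,r3:2
cycle 6: CDB Add3=12; issue ADD r3<-Add3 // r0:Add2,r1:12,r2:Mul1,r3:Add3
cycle 7: CDB Add2=5; issue ADD r1<-Add2 // r0:5,r1:Add2,r2:Mul1,r3:Add3
cycle 8: issue MUL r1<-Mul2 // r0:5,r1:Mul2,r2:Mul1,r3:Add3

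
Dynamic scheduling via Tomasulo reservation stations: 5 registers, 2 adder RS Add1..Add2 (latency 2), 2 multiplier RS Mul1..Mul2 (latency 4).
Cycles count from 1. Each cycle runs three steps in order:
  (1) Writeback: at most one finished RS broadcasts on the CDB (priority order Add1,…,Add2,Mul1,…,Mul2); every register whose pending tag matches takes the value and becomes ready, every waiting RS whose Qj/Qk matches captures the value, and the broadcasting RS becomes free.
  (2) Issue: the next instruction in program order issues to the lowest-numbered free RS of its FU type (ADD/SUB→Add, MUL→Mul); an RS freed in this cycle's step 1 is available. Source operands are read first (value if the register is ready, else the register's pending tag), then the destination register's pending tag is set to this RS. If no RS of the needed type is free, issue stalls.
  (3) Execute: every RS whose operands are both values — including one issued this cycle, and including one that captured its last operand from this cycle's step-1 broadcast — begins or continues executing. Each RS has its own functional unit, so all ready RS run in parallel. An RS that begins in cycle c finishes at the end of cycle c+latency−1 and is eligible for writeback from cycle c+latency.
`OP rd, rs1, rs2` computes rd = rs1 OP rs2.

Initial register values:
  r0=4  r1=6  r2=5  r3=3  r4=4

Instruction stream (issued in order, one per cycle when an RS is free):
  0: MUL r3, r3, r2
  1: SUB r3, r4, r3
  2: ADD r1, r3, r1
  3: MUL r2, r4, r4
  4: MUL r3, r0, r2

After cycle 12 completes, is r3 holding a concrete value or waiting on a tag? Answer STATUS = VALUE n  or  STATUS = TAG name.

STATUS = VALUE 64

c1: issue MUL r3<-Mul1 | r0:4,r1:6,r2:5,r3:Mul1,r4:4
c2: issue SUB r3<-Add1 | r0:4,r1:6,r2:5,r3:Add1,r4:4
c3: issue ADD r1<-Add2 | r0:4,r1:Add2,r2:5,r3:Add1,r4:4
c4: issue MUL r2<-Mul2 | r0:4,r1:Add2,r2:Mul2,r3:Add1,r4:4
c5: CDB Mul1=15; issue MUL r3<-Mul1 | r0:4,r1:Add2,r2:Mul2,r3:Mul1,r4:4
c6: - | r0:4,r1:Add2,r2:Mul2,r3:Mul1,r4:4
c7: CDB Add1=-11 | r0:4,r1:Add2,r2:Mul2,r3:Mul1,r4:4
c8: CDB Mul2=16 | r0:4,r1:Add2,r2:16,r3:Mul1,r4:4
c9: CDB Add2=-5 | r0:4,r1:-5,r2:16,r3:Mul1,r4:4
c10: - | r0:4,r1:-5,r2:16,r3:Mul1,r4:4
c11: - | r0:4,r1:-5,r2:16,r3:Mul1,r4:4
c12: CDB Mul1=64 | r0:4,r1:-5,r2:16,r3:64,r4:4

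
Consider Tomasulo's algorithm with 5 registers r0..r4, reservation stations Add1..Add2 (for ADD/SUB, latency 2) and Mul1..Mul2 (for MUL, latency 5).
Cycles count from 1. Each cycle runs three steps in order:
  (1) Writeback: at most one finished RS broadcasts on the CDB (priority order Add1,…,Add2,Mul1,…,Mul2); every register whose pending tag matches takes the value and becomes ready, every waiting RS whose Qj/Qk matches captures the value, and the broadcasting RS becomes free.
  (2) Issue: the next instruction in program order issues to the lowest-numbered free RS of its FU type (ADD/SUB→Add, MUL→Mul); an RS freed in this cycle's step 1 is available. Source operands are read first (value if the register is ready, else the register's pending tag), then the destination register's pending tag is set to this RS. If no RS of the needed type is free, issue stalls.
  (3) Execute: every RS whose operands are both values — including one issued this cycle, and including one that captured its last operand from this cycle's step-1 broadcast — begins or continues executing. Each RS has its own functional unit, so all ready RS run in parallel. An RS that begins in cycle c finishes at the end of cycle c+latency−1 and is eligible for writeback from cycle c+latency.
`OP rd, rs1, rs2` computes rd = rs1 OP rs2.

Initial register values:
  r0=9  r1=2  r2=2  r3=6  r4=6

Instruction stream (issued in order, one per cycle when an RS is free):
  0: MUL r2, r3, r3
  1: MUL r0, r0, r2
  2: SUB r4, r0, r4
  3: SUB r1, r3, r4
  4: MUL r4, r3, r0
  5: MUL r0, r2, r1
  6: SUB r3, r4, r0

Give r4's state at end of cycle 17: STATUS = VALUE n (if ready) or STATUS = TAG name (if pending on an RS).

cycle 1: issue MUL r2<-Mul1 // r0:9,r1:2,r2:Mul1,r3:6,r4:6
cycle 2: issue MUL r0<-Mul2 // r0:Mul2,r1:2,r2:Mul1,r3:6,r4:6
cycle 3: issue SUB r4<-Add1 // r0:Mul2,r1:2,r2:Mul1,r3:6,r4:Add1
cycle 4: issue SUB r1<-Add2 // r0:Mul2,r1:Add2,r2:Mul1,r3:6,r4:Add1
cycle 5: stall // r0:Mul2,r1:Add2,r2:Mul1,r3:6,r4:Add1
cycle 6: CDB Mul1=36; issue MUL r4<-Mul1 // r0:Mul2,r1:Add2,r2:36,r3:6,r4:Mul1
cycle 7: stall // r0:Mul2,r1:Add2,r2:36,r3:6,r4:Mul1
cycle 8: stall // r0:Mul2,r1:Add2,r2:36,r3:6,r4:Mul1
cycle 9: stall // r0:Mul2,r1:Add2,r2:36,r3:6,r4:Mul1
cycle 10: stall // r0:Mul2,r1:Add2,r2:36,r3:6,r4:Mul1
cycle 11: CDB Mul2=324; issue MUL r0<-Mul2 // r0:Mul2,r1:Add2,r2:36,r3:6,r4:Mul1
cycle 12: stall // r0:Mul2,r1:Add2,r2:36,r3:6,r4:Mul1
cycle 13: CDB Add1=318; issue SUB r3<-Add1 // r0:Mul2,r1:Add2,r2:36,r3:Add1,r4:Mul1
cycle 14: - // r0:Mul2,r1:Add2,r2:36,r3:Add1,r4:Mul1
cycle 15: CDB Add2=-312 // r0:Mul2,r1:-312,r2:36,r3:Add1,r4:Mul1
cycle 16: CDB Mul1=1944 // r0:Mul2,r1:-312,r2:36,r3:Add1,r4:1944
cycle 17: - // r0:Mul2,r1:-312,r2:36,r3:Add1,r4:1944

STATUS = VALUE 1944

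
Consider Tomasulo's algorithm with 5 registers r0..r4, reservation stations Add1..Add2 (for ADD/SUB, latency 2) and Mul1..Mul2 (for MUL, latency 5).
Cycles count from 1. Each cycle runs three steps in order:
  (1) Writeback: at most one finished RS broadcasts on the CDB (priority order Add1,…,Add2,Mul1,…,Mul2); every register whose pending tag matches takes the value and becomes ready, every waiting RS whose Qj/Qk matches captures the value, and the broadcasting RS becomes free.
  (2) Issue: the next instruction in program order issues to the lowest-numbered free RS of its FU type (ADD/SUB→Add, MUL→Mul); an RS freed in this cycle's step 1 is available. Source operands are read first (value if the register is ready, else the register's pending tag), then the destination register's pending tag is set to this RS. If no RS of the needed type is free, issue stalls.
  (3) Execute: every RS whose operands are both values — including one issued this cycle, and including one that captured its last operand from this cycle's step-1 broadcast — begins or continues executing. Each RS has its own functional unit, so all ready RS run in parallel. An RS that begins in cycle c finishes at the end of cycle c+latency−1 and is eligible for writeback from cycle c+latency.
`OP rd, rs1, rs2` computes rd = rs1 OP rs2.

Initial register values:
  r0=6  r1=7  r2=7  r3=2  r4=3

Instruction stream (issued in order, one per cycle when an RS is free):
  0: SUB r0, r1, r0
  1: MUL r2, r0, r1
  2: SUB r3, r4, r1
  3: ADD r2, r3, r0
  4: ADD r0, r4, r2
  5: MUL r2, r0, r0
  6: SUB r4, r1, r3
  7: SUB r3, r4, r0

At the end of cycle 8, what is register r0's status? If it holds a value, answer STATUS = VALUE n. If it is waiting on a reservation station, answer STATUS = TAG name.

STATUS = TAG Add1

  c1: issue SUB r0<-Add1  regs: r0:Add1,r1:7,r2:7,r3:2,r4:3
  c2: issue MUL r2<-Mul1  regs: r0:Add1,r1:7,r2:Mul1,r3:2,r4:3
  c3: CDB Add1=1; issue SUB r3<-Add1  regs: r0:1,r1:7,r2:Mul1,r3:Add1,r4:3
  c4: issue ADD r2<-Add2  regs: r0:1,r1:7,r2:Add2,r3:Add1,r4:3
  c5: CDB Add1=-4; issue ADD r0<-Add1  regs: r0:Add1,r1:7,r2:Add2,r3:-4,r4:3
  c6: issue MUL r2<-Mul2  regs: r0:Add1,r1:7,r2:Mul2,r3:-4,r4:3
  c7: CDB Add2=-3; issue SUB r4<-Add2  regs: r0:Add1,r1:7,r2:Mul2,r3:-4,r4:Add2
  c8: CDB Mul1=7; stall  regs: r0:Add1,r1:7,r2:Mul2,r3:-4,r4:Add2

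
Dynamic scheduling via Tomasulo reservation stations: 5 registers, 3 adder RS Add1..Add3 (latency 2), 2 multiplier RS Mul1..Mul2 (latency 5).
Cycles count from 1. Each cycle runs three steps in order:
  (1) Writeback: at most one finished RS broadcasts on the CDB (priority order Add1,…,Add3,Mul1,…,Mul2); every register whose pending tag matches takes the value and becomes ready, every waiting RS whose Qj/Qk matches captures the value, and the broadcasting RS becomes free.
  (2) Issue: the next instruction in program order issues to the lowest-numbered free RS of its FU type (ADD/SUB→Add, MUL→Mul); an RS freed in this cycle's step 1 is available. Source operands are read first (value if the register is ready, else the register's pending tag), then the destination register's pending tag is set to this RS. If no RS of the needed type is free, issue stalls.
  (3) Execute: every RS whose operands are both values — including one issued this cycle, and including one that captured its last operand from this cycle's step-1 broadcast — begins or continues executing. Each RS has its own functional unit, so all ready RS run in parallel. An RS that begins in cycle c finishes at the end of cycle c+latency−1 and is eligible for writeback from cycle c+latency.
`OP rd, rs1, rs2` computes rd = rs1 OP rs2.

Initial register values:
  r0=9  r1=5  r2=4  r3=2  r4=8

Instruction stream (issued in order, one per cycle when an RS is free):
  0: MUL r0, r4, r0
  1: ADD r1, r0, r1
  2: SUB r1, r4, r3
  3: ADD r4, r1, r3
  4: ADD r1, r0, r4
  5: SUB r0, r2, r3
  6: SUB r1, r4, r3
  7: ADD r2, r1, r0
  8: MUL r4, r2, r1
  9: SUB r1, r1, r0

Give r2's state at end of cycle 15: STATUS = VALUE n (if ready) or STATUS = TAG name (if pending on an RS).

STATUS = VALUE 8

c1: issue MUL r0<-Mul1 | r0:Mul1,r1:5,r2:4,r3:2,r4:8
c2: issue ADD r1<-Add1 | r0:Mul1,r1:Add1,r2:4,r3:2,r4:8
c3: issue SUB r1<-Add2 | r0:Mul1,r1:Add2,r2:4,r3:2,r4:8
c4: issue ADD r4<-Add3 | r0:Mul1,r1:Add2,r2:4,r3:2,r4:Add3
c5: CDB Add2=6; issue ADD r1<-Add2 | r0:Mul1,r1:Add2,r2:4,r3:2,r4:Add3
c6: CDB Mul1=72; stall | r0:72,r1:Add2,r2:4,r3:2,r4:Add3
c7: CDB Add3=8; issue SUB r0<-Add3 | r0:Add3,r1:Add2,r2:4,r3:2,r4:8
c8: CDB Add1=77; issue SUB r1<-Add1 | r0:Add3,r1:Add1,r2:4,r3:2,r4:8
c9: CDB Add2=80; issue ADD r2<-Add2 | r0:Add3,r1:Add1,r2:Add2,r3:2,r4:8
c10: CDB Add1=6; issue MUL r4<-Mul1 | r0:Add3,r1:6,r2:Add2,r3:2,r4:Mul1
c11: CDB Add3=2; issue SUB r1<-Add1 | r0:2,r1:Add1,r2:Add2,r3:2,r4:Mul1
c12: - | r0:2,r1:Add1,r2:Add2,r3:2,r4:Mul1
c13: CDB Add1=4 | r0:2,r1:4,r2:Add2,r3:2,r4:Mul1
c14: CDB Add2=8 | r0:2,r1:4,r2:8,r3:2,r4:Mul1
c15: - | r0:2,r1:4,r2:8,r3:2,r4:Mul1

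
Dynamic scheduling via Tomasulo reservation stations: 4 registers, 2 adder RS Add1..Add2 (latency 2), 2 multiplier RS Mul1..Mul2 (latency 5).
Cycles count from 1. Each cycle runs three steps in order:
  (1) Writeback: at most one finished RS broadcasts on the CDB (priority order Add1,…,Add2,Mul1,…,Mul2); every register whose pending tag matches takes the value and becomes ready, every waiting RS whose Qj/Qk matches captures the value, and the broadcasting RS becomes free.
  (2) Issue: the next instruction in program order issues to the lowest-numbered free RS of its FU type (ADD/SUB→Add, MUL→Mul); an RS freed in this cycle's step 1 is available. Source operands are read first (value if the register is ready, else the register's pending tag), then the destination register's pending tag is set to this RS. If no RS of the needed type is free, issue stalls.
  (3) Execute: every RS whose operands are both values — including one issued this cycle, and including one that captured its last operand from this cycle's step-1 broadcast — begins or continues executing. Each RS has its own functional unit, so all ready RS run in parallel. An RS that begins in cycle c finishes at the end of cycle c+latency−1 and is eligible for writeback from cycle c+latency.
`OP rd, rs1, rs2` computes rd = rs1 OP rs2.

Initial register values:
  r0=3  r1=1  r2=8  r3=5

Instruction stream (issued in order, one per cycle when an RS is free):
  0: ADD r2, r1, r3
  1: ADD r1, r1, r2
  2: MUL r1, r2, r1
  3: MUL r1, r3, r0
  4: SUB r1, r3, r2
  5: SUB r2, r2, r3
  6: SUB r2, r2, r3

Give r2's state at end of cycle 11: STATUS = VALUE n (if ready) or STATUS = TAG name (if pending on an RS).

  c1: issue ADD r2<-Add1  regs: r0:3,r1:1,r2:Add1,r3:5
  c2: issue ADD r1<-Add2  regs: r0:3,r1:Add2,r2:Add1,r3:5
  c3: CDB Add1=6; issue MUL r1<-Mul1  regs: r0:3,r1:Mul1,r2:6,r3:5
  c4: issue MUL r1<-Mul2  regs: r0:3,r1:Mul2,r2:6,r3:5
  c5: CDB Add2=7; issue SUB r1<-Add1  regs: r0:3,r1:Add1,r2:6,r3:5
  c6: issue SUB r2<-Add2  regs: r0:3,r1:Add1,r2:Add2,r3:5
  c7: CDB Add1=-1; issue SUB r2<-Add1  regs: r0:3,r1:-1,r2:Add1,r3:5
  c8: CDB Add2=1  regs: r0:3,r1:-1,r2:Add1,r3:5
  c9: CDB Mul2=15  regs: r0:3,r1:-1,r2:Add1,r3:5
  c10: CDB Add1=-4  regs: r0:3,r1:-1,r2:-4,r3:5
  c11: CDB Mul1=42  regs: r0:3,r1:-1,r2:-4,r3:5

STATUS = VALUE -4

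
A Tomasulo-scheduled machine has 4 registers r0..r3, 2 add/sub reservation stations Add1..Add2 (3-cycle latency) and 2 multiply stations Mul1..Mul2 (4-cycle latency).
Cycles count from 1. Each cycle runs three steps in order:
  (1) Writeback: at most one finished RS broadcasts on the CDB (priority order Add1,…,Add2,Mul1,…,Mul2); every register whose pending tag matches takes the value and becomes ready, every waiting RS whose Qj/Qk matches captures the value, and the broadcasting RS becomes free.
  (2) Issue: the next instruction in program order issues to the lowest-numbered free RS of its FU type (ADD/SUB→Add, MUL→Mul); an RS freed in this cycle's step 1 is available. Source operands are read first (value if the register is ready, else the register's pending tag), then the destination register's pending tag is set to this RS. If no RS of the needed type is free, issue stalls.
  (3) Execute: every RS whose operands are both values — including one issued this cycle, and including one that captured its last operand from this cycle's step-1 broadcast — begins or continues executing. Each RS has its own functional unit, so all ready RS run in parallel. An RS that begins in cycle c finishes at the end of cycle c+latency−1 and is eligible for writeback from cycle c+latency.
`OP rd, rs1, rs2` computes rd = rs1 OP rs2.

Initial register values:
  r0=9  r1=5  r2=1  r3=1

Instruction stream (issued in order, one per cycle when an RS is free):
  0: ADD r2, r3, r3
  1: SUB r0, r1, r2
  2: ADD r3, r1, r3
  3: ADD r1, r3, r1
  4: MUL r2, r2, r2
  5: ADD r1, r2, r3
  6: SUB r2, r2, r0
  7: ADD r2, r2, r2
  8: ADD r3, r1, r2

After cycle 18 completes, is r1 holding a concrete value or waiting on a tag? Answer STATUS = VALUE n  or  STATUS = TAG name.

  c1: issue ADD r2<-Add1  regs: r0:9,r1:5,r2:Add1,r3:1
  c2: issue SUB r0<-Add2  regs: r0:Add2,r1:5,r2:Add1,r3:1
  c3: stall  regs: r0:Add2,r1:5,r2:Add1,r3:1
  c4: CDB Add1=2; issue ADD r3<-Add1  regs: r0:Add2,r1:5,r2:2,r3:Add1
  c5: stall  regs: r0:Add2,r1:5,r2:2,r3:Add1
  c6: stall  regs: r0:Add2,r1:5,r2:2,r3:Add1
  c7: CDB Add1=6; issue ADD r1<-Add1  regs: r0:Add2,r1:Add1,r2:2,r3:6
  c8: CDB Add2=3; issue MUL r2<-Mul1  regs: r0:3,r1:Add1,r2:Mul1,r3:6
  c9: issue ADD r1<-Add2  regs: r0:3,r1:Add2,r2:Mul1,r3:6
  c10: CDB Add1=11; issue SUB r2<-Add1  regs: r0:3,r1:Add2,r2:Add1,r3:6
  c11: stall  regs: r0:3,r1:Add2,r2:Add1,r3:6
  c12: CDB Mul1=4; stall  regs: r0:3,r1:Add2,r2:Add1,r3:6
  c13: stall  regs: r0:3,r1:Add2,r2:Add1,r3:6
  c14: stall  regs: r0:3,r1:Add2,r2:Add1,r3:6
  c15: CDB Add1=1; issue ADD r2<-Add1  regs: r0:3,r1:Add2,r2:Add1,r3:6
  c16: CDB Add2=10; issue ADD r3<-Add2  regs: r0:3,r1:10,r2:Add1,r3:Add2
  c17: -  regs: r0:3,r1:10,r2:Add1,r3:Add2
  c18: CDB Add1=2  regs: r0:3,r1:10,r2:2,r3:Add2

STATUS = VALUE 10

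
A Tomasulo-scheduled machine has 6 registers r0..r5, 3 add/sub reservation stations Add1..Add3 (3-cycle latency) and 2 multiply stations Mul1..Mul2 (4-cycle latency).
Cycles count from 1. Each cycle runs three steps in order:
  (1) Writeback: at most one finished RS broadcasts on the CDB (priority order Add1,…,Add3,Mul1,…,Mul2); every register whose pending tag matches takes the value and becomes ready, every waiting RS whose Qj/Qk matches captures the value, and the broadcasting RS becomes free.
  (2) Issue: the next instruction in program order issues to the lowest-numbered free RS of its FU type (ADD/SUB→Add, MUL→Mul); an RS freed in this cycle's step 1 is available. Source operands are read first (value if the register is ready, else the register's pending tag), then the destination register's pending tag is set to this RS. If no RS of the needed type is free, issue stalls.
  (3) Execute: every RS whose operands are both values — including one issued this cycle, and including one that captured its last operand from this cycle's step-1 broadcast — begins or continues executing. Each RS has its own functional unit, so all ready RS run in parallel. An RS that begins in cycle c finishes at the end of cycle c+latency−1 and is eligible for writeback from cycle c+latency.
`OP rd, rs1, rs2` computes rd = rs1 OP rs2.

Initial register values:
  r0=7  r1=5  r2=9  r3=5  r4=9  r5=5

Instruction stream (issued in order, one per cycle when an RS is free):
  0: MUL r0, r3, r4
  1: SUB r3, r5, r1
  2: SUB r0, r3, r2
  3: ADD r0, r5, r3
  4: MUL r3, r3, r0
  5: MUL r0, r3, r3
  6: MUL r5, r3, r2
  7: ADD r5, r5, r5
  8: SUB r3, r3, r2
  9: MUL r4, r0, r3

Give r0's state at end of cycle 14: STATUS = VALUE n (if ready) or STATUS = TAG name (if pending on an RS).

cycle 1: issue MUL r0<-Mul1 // r0:Mul1,r1:5,r2:9,r3:5,r4:9,r5:5
cycle 2: issue SUB r3<-Add1 // r0:Mul1,r1:5,r2:9,r3:Add1,r4:9,r5:5
cycle 3: issue SUB r0<-Add2 // r0:Add2,r1:5,r2:9,r3:Add1,r4:9,r5:5
cycle 4: issue ADD r0<-Add3 // r0:Add3,r1:5,r2:9,r3:Add1,r4:9,r5:5
cycle 5: CDB Add1=0; issue MUL r3<-Mul2 // r0:Add3,r1:5,r2:9,r3:Mul2,r4:9,r5:5
cycle 6: CDB Mul1=45; issue MUL r0<-Mul1 // r0:Mul1,r1:5,r2:9,r3:Mul2,r4:9,r5:5
cycle 7: stall // r0:Mul1,r1:5,r2:9,r3:Mul2,r4:9,r5:5
cycle 8: CDB Add2=-9; stall // r0:Mul1,r1:5,r2:9,r3:Mul2,r4:9,r5:5
cycle 9: CDB Add3=5; stall // r0:Mul1,r1:5,r2:9,r3:Mul2,r4:9,r5:5
cycle 10: stall // r0:Mul1,r1:5,r2:9,r3:Mul2,r4:9,r5:5
cycle 11: stall // r0:Mul1,r1:5,r2:9,r3:Mul2,r4:9,r5:5
cycle 12: stall // r0:Mul1,r1:5,r2:9,r3:Mul2,r4:9,r5:5
cycle 13: CDB Mul2=0; issue MUL r5<-Mul2 // r0:Mul1,r1:5,r2:9,r3:0,r4:9,r5:Mul2
cycle 14: issue ADD r5<-Add1 // r0:Mul1,r1:5,r2:9,r3:0,r4:9,r5:Add1

STATUS = TAG Mul1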